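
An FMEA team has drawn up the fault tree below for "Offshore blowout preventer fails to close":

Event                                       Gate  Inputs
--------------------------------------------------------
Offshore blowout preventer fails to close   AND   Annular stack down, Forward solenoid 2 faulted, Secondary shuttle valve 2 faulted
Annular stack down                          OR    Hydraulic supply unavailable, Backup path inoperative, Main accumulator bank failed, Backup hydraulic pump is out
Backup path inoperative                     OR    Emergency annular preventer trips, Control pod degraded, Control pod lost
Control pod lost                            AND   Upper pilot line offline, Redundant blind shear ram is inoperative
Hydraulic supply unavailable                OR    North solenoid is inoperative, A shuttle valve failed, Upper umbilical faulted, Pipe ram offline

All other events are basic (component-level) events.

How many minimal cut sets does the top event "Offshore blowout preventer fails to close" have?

9

Hydraulic supply unavailable [OR]: union of children's cut sets → 4 cut set(s).
Control pod lost [AND]: one cut set from each child combined → 1 × 1 = 1 cut set(s).
Backup path inoperative [OR]: union of children's cut sets → 3 cut set(s).
Annular stack down [OR]: union of children's cut sets → 9 cut set(s).
Offshore blowout preventer fails to close [AND]: one cut set from each child combined → 9 × 1 × 1 = 9 cut set(s).
Minimal cut sets: {Forward solenoid 2 faulted, North solenoid is inoperative, Secondary shuttle valve 2 faulted}; {A shuttle valve failed, Forward solenoid 2 faulted, Secondary shuttle valve 2 faulted}; {Forward solenoid 2 faulted, Secondary shuttle valve 2 faulted, Upper umbilical faulted}; {Forward solenoid 2 faulted, Pipe ram offline, Secondary shuttle valve 2 faulted}; {Emergency annular preventer trips, Forward solenoid 2 faulted, Secondary shuttle valve 2 faulted}; {Control pod degraded, Forward solenoid 2 faulted, Secondary shuttle valve 2 faulted}; {Forward solenoid 2 faulted, Redundant blind shear ram is inoperative, Secondary shuttle valve 2 faulted, Upper pilot line offline}; {Forward solenoid 2 faulted, Main accumulator bank failed, Secondary shuttle valve 2 faulted}; {Backup hydraulic pump is out, Forward solenoid 2 faulted, Secondary shuttle valve 2 faulted}.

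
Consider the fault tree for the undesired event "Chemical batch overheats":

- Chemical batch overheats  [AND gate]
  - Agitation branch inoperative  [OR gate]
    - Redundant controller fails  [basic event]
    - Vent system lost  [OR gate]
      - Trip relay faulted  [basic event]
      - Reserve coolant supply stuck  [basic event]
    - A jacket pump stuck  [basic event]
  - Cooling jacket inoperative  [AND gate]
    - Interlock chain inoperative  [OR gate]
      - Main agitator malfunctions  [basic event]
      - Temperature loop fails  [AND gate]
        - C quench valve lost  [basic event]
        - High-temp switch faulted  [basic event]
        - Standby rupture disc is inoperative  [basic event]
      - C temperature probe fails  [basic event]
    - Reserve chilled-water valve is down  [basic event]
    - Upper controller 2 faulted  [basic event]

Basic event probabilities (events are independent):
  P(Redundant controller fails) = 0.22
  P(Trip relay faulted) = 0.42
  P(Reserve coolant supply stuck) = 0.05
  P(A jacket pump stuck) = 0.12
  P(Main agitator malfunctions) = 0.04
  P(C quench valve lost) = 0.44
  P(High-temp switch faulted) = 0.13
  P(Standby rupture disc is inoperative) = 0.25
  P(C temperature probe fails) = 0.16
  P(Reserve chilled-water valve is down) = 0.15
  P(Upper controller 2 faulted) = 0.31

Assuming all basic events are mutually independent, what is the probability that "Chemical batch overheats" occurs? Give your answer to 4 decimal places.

0.0059

P(Vent system lost) [OR] = 1 − (1−0.42) × (1−0.05) = 0.449000
P(Agitation branch inoperative) [OR] = 1 − (1−0.22) × (1−0.449000) × (1−0.12) = 0.621794
P(Temperature loop fails) [AND] = 0.44 × 0.13 × 0.25 = 0.014300
P(Interlock chain inoperative) [OR] = 1 − (1−0.04) × (1−0.014300) × (1−0.16) = 0.205132
P(Cooling jacket inoperative) [AND] = 0.205132 × 0.15 × 0.31 = 0.009539
P(Chemical batch overheats) [AND] = 0.621794 × 0.009539 = 0.005931
Rounded to 4 decimal places: P(Chemical batch overheats) ≈ 0.0059.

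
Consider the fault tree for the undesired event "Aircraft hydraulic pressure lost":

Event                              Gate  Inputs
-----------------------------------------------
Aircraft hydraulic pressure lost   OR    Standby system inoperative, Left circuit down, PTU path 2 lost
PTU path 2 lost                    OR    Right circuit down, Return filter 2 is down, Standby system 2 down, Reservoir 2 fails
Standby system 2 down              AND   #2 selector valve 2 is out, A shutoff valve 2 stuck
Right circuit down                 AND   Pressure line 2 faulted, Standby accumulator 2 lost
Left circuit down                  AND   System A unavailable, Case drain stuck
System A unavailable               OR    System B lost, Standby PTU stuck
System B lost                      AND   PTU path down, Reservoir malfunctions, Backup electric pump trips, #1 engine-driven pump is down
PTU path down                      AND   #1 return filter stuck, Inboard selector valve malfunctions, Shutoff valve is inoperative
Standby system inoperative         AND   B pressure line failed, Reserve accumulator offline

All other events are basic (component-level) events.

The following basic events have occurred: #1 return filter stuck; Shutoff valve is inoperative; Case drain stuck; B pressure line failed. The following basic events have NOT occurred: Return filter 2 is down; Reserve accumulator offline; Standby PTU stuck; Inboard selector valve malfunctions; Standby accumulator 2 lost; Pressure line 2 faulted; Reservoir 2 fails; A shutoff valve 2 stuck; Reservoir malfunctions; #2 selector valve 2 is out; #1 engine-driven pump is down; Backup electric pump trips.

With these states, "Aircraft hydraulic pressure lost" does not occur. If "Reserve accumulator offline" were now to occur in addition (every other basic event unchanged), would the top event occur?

Counterfactual: set "Reserve accumulator offline" to occurred.
Standby system inoperative [AND]: B pressure line failed=occurs, Reserve accumulator offline=occurs → all inputs occur → occurs.
PTU path down [AND]: #1 return filter stuck=occurs, Inboard selector valve malfunctions=not, Shutoff valve is inoperative=occurs → not all inputs occur → does not occur.
System B lost [AND]: PTU path down=not, Reservoir malfunctions=not, Backup electric pump trips=not, #1 engine-driven pump is down=not → not all inputs occur → does not occur.
System A unavailable [OR]: System B lost=not, Standby PTU stuck=not → no input occurs → does not occur.
Left circuit down [AND]: System A unavailable=not, Case drain stuck=occurs → not all inputs occur → does not occur.
Right circuit down [AND]: Pressure line 2 faulted=not, Standby accumulator 2 lost=not → not all inputs occur → does not occur.
Standby system 2 down [AND]: #2 selector valve 2 is out=not, A shutoff valve 2 stuck=not → not all inputs occur → does not occur.
PTU path 2 lost [OR]: Right circuit down=not, Return filter 2 is down=not, Standby system 2 down=not, Reservoir 2 fails=not → no input occurs → does not occur.
Aircraft hydraulic pressure lost [OR]: Standby system inoperative=occurs, Left circuit down=not, PTU path 2 lost=not → at least one input occurs → occurs.

Yes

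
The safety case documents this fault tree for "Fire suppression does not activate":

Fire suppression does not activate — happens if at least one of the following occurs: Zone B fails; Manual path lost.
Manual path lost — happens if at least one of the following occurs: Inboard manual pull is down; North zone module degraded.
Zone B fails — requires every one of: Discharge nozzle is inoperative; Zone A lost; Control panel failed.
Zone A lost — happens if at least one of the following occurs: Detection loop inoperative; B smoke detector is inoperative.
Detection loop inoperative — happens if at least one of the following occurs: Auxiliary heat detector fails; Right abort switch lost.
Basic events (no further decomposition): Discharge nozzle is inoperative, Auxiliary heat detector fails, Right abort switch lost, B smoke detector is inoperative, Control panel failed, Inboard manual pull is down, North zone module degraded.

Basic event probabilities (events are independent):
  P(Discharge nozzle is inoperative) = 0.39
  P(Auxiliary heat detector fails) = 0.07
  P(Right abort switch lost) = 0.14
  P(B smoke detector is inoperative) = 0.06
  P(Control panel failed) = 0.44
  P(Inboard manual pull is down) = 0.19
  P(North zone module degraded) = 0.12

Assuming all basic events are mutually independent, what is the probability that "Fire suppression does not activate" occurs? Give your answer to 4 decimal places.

P(Detection loop inoperative) [OR] = 1 − (1−0.07) × (1−0.14) = 0.200200
P(Zone A lost) [OR] = 1 − (1−0.200200) × (1−0.06) = 0.248188
P(Zone B fails) [AND] = 0.39 × 0.248188 × 0.44 = 0.042589
P(Manual path lost) [OR] = 1 − (1−0.19) × (1−0.12) = 0.287200
P(Fire suppression does not activate) [OR] = 1 − (1−0.042589) × (1−0.287200) = 0.317557
Rounded to 4 decimal places: P(Fire suppression does not activate) ≈ 0.3176.

0.3176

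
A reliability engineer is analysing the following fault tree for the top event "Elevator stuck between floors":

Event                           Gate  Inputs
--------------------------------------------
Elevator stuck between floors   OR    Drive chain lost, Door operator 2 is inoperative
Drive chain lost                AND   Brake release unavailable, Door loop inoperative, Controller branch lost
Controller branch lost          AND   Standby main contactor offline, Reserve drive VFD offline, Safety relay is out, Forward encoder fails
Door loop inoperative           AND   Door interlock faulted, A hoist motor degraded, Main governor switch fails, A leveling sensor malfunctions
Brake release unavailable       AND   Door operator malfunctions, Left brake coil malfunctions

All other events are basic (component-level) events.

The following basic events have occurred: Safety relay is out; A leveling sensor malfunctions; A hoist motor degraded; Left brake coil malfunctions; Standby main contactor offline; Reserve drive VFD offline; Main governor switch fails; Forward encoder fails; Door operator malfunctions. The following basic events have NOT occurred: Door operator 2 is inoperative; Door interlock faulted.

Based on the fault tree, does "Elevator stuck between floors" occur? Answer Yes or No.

Brake release unavailable [AND]: Door operator malfunctions=occurs, Left brake coil malfunctions=occurs → all inputs occur → occurs.
Door loop inoperative [AND]: Door interlock faulted=not, A hoist motor degraded=occurs, Main governor switch fails=occurs, A leveling sensor malfunctions=occurs → not all inputs occur → does not occur.
Controller branch lost [AND]: Standby main contactor offline=occurs, Reserve drive VFD offline=occurs, Safety relay is out=occurs, Forward encoder fails=occurs → all inputs occur → occurs.
Drive chain lost [AND]: Brake release unavailable=occurs, Door loop inoperative=not, Controller branch lost=occurs → not all inputs occur → does not occur.
Elevator stuck between floors [OR]: Drive chain lost=not, Door operator 2 is inoperative=not → no input occurs → does not occur.

No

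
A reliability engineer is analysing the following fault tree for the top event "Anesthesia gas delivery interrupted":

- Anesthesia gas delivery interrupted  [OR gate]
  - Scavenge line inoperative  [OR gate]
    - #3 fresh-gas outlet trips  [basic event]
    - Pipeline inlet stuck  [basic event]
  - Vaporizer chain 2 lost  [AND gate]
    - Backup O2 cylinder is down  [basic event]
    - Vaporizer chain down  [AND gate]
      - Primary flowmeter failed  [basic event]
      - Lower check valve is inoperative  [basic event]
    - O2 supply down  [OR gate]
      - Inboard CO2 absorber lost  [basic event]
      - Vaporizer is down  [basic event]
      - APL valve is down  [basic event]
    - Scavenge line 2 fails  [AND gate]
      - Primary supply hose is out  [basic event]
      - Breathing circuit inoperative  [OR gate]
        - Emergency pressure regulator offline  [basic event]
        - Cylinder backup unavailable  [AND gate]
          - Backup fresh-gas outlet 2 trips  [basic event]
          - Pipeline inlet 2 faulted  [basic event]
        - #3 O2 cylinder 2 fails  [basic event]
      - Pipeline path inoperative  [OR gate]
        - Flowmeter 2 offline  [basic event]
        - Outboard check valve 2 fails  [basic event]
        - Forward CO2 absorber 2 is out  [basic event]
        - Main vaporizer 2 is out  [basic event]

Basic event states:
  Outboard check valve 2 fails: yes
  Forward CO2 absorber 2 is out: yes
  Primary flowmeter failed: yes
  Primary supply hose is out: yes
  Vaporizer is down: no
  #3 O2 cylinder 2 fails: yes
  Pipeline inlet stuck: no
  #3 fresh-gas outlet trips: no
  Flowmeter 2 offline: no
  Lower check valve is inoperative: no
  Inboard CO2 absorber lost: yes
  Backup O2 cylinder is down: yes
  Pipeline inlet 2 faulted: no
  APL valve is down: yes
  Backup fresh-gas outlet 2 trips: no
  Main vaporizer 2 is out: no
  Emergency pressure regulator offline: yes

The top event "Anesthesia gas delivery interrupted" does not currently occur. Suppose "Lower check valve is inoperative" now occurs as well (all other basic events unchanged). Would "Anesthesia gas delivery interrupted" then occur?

Counterfactual: set "Lower check valve is inoperative" to occurred.
Scavenge line inoperative [OR]: #3 fresh-gas outlet trips=not, Pipeline inlet stuck=not → no input occurs → does not occur.
Vaporizer chain down [AND]: Primary flowmeter failed=occurs, Lower check valve is inoperative=occurs → all inputs occur → occurs.
O2 supply down [OR]: Inboard CO2 absorber lost=occurs, Vaporizer is down=not, APL valve is down=occurs → at least one input occurs → occurs.
Cylinder backup unavailable [AND]: Backup fresh-gas outlet 2 trips=not, Pipeline inlet 2 faulted=not → not all inputs occur → does not occur.
Breathing circuit inoperative [OR]: Emergency pressure regulator offline=occurs, Cylinder backup unavailable=not, #3 O2 cylinder 2 fails=occurs → at least one input occurs → occurs.
Pipeline path inoperative [OR]: Flowmeter 2 offline=not, Outboard check valve 2 fails=occurs, Forward CO2 absorber 2 is out=occurs, Main vaporizer 2 is out=not → at least one input occurs → occurs.
Scavenge line 2 fails [AND]: Primary supply hose is out=occurs, Breathing circuit inoperative=occurs, Pipeline path inoperative=occurs → all inputs occur → occurs.
Vaporizer chain 2 lost [AND]: Backup O2 cylinder is down=occurs, Vaporizer chain down=occurs, O2 supply down=occurs, Scavenge line 2 fails=occurs → all inputs occur → occurs.
Anesthesia gas delivery interrupted [OR]: Scavenge line inoperative=not, Vaporizer chain 2 lost=occurs → at least one input occurs → occurs.

Yes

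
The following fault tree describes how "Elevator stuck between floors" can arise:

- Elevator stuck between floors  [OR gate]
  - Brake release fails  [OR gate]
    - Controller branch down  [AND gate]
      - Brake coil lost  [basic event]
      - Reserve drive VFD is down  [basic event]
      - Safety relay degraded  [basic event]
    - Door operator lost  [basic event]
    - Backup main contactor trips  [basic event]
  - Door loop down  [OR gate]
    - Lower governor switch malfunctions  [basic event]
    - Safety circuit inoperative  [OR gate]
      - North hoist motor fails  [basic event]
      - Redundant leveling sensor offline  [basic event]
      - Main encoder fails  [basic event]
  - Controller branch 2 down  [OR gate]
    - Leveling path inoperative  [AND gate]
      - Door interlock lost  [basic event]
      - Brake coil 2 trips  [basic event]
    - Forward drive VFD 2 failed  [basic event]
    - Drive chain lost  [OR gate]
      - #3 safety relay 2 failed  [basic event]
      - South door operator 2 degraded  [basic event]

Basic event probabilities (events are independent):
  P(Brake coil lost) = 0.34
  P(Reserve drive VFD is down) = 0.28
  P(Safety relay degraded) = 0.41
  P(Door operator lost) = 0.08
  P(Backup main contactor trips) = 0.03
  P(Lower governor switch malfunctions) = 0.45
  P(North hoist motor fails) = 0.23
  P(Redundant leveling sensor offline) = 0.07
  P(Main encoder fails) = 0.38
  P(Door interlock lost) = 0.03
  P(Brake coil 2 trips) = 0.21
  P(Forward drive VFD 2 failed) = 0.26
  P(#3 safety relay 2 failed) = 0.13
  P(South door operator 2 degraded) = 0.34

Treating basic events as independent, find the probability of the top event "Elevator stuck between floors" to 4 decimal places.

0.9116

P(Controller branch down) [AND] = 0.34 × 0.28 × 0.41 = 0.039032
P(Brake release fails) [OR] = 1 − (1−0.039032) × (1−0.08) × (1−0.03) = 0.142432
P(Safety circuit inoperative) [OR] = 1 − (1−0.23) × (1−0.07) × (1−0.38) = 0.556018
P(Door loop down) [OR] = 1 − (1−0.45) × (1−0.556018) = 0.755810
P(Leveling path inoperative) [AND] = 0.03 × 0.21 = 0.006300
P(Drive chain lost) [OR] = 1 − (1−0.13) × (1−0.34) = 0.425800
P(Controller branch 2 down) [OR] = 1 − (1−0.006300) × (1−0.26) × (1−0.425800) = 0.577769
P(Elevator stuck between floors) [OR] = 1 − (1−0.142432) × (1−0.755810) × (1−0.577769) = 0.911581
Rounded to 4 decimal places: P(Elevator stuck between floors) ≈ 0.9116.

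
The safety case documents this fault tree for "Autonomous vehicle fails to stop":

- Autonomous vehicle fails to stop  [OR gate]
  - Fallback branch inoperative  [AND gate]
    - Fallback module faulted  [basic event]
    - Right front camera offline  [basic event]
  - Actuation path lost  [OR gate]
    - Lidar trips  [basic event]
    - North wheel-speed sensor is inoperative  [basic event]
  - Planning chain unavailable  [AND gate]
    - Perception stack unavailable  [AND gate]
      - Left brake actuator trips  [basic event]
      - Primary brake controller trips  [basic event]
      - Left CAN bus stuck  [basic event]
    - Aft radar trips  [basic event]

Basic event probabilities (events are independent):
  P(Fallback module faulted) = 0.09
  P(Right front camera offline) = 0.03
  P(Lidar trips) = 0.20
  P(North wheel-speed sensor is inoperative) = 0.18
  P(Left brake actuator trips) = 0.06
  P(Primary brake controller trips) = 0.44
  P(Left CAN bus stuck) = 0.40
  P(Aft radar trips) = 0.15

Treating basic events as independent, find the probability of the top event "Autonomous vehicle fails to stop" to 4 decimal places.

P(Fallback branch inoperative) [AND] = 0.09 × 0.03 = 0.002700
P(Actuation path lost) [OR] = 1 − (1−0.20) × (1−0.18) = 0.344000
P(Perception stack unavailable) [AND] = 0.06 × 0.44 × 0.40 = 0.010560
P(Planning chain unavailable) [AND] = 0.010560 × 0.15 = 0.001584
P(Autonomous vehicle fails to stop) [OR] = 1 − (1−0.002700) × (1−0.344000) × (1−0.001584) = 0.346807
Rounded to 4 decimal places: P(Autonomous vehicle fails to stop) ≈ 0.3468.

0.3468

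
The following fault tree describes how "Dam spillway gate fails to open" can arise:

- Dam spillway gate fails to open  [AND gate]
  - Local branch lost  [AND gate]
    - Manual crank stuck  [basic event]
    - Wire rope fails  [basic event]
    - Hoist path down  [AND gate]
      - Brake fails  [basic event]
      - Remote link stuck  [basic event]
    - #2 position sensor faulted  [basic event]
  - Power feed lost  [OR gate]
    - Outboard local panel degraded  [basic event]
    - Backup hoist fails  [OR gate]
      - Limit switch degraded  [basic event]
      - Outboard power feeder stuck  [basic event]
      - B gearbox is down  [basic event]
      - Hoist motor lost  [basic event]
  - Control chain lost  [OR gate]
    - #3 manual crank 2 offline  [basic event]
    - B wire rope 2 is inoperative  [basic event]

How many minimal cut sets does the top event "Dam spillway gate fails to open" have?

10

Hoist path down [AND]: one cut set from each child combined → 1 × 1 = 1 cut set(s).
Local branch lost [AND]: one cut set from each child combined → 1 × 1 × 1 × 1 = 1 cut set(s).
Backup hoist fails [OR]: union of children's cut sets → 4 cut set(s).
Power feed lost [OR]: union of children's cut sets → 5 cut set(s).
Control chain lost [OR]: union of children's cut sets → 2 cut set(s).
Dam spillway gate fails to open [AND]: one cut set from each child combined → 1 × 5 × 2 = 10 cut set(s).
Minimal cut sets: {#2 position sensor faulted, #3 manual crank 2 offline, Brake fails, Manual crank stuck, Outboard local panel degraded, Remote link stuck, Wire rope fails}; {#2 position sensor faulted, B wire rope 2 is inoperative, Brake fails, Manual crank stuck, Outboard local panel degraded, Remote link stuck, Wire rope fails}; {#2 position sensor faulted, #3 manual crank 2 offline, Brake fails, Limit switch degraded, Manual crank stuck, Remote link stuck, Wire rope fails}; {#2 position sensor faulted, B wire rope 2 is inoperative, Brake fails, Limit switch degraded, Manual crank stuck, Remote link stuck, Wire rope fails}; {#2 position sensor faulted, #3 manual crank 2 offline, Brake fails, Manual crank stuck, Outboard power feeder stuck, Remote link stuck, Wire rope fails}; {#2 position sensor faulted, B wire rope 2 is inoperative, Brake fails, Manual crank stuck, Outboard power feeder stuck, Remote link stuck, Wire rope fails}; {#2 position sensor faulted, #3 manual crank 2 offline, B gearbox is down, Brake fails, Manual crank stuck, Remote link stuck, Wire rope fails}; {#2 position sensor faulted, B gearbox is down, B wire rope 2 is inoperative, Brake fails, Manual crank stuck, Remote link stuck, Wire rope fails}; {#2 position sensor faulted, #3 manual crank 2 offline, Brake fails, Hoist motor lost, Manual crank stuck, Remote link stuck, Wire rope fails}; {#2 position sensor faulted, B wire rope 2 is inoperative, Brake fails, Hoist motor lost, Manual crank stuck, Remote link stuck, Wire rope fails}.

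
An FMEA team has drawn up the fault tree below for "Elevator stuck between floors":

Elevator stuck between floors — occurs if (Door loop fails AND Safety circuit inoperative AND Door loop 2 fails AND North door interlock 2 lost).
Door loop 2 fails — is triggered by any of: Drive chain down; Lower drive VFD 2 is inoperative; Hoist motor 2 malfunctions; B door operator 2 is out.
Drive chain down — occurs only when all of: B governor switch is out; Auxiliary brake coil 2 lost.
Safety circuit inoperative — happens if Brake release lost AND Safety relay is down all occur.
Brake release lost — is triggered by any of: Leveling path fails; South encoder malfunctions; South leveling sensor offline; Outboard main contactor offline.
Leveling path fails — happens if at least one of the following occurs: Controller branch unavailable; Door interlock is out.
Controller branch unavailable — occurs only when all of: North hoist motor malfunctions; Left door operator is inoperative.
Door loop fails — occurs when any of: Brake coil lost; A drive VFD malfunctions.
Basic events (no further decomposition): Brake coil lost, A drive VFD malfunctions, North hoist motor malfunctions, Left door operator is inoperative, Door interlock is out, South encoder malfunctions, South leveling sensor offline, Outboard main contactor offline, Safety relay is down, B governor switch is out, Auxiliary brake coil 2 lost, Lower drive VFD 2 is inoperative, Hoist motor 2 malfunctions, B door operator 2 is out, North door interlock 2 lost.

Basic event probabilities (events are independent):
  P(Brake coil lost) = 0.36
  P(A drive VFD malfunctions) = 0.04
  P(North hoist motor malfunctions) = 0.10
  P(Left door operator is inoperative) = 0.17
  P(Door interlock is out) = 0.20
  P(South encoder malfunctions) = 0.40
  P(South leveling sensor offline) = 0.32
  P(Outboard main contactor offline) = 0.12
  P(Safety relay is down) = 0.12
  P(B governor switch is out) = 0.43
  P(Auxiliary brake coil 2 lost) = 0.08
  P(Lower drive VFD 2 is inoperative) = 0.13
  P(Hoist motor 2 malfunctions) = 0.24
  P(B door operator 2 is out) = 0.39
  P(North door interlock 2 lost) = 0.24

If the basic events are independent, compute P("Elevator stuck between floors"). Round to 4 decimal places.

0.0049

P(Door loop fails) [OR] = 1 − (1−0.36) × (1−0.04) = 0.385600
P(Controller branch unavailable) [AND] = 0.10 × 0.17 = 0.017000
P(Leveling path fails) [OR] = 1 − (1−0.017000) × (1−0.20) = 0.213600
P(Brake release lost) [OR] = 1 − (1−0.213600) × (1−0.40) × (1−0.32) × (1−0.12) = 0.717651
P(Safety circuit inoperative) [AND] = 0.717651 × 0.12 = 0.086118
P(Drive chain down) [AND] = 0.43 × 0.08 = 0.034400
P(Door loop 2 fails) [OR] = 1 − (1−0.034400) × (1−0.13) × (1−0.24) × (1−0.39) = 0.610543
P(Elevator stuck between floors) [AND] = 0.385600 × 0.086118 × 0.610543 × 0.24 = 0.004866
Rounded to 4 decimal places: P(Elevator stuck between floors) ≈ 0.0049.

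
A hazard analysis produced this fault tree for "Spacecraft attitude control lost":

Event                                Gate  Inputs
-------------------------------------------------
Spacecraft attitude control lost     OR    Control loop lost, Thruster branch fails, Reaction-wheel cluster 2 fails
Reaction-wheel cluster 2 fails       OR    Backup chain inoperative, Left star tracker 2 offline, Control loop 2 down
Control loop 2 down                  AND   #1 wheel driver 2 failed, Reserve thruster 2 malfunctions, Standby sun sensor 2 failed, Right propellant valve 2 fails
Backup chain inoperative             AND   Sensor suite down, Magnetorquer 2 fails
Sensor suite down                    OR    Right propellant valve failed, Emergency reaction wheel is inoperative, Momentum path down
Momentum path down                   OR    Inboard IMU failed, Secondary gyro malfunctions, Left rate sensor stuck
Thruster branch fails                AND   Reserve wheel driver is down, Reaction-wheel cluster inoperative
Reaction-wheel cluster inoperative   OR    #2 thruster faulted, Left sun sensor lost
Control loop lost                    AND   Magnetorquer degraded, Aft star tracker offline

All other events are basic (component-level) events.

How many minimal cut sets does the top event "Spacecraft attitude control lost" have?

10

Control loop lost [AND]: one cut set from each child combined → 1 × 1 = 1 cut set(s).
Reaction-wheel cluster inoperative [OR]: union of children's cut sets → 2 cut set(s).
Thruster branch fails [AND]: one cut set from each child combined → 1 × 2 = 2 cut set(s).
Momentum path down [OR]: union of children's cut sets → 3 cut set(s).
Sensor suite down [OR]: union of children's cut sets → 5 cut set(s).
Backup chain inoperative [AND]: one cut set from each child combined → 5 × 1 = 5 cut set(s).
Control loop 2 down [AND]: one cut set from each child combined → 1 × 1 × 1 × 1 = 1 cut set(s).
Reaction-wheel cluster 2 fails [OR]: union of children's cut sets → 7 cut set(s).
Spacecraft attitude control lost [OR]: union of children's cut sets → 10 cut set(s).
Minimal cut sets: {Aft star tracker offline, Magnetorquer degraded}; {#2 thruster faulted, Reserve wheel driver is down}; {Left sun sensor lost, Reserve wheel driver is down}; {Magnetorquer 2 fails, Right propellant valve failed}; {Emergency reaction wheel is inoperative, Magnetorquer 2 fails}; {Inboard IMU failed, Magnetorquer 2 fails}; {Magnetorquer 2 fails, Secondary gyro malfunctions}; {Left rate sensor stuck, Magnetorquer 2 fails}; {Left star tracker 2 offline}; {#1 wheel driver 2 failed, Reserve thruster 2 malfunctions, Right propellant valve 2 fails, Standby sun sensor 2 failed}.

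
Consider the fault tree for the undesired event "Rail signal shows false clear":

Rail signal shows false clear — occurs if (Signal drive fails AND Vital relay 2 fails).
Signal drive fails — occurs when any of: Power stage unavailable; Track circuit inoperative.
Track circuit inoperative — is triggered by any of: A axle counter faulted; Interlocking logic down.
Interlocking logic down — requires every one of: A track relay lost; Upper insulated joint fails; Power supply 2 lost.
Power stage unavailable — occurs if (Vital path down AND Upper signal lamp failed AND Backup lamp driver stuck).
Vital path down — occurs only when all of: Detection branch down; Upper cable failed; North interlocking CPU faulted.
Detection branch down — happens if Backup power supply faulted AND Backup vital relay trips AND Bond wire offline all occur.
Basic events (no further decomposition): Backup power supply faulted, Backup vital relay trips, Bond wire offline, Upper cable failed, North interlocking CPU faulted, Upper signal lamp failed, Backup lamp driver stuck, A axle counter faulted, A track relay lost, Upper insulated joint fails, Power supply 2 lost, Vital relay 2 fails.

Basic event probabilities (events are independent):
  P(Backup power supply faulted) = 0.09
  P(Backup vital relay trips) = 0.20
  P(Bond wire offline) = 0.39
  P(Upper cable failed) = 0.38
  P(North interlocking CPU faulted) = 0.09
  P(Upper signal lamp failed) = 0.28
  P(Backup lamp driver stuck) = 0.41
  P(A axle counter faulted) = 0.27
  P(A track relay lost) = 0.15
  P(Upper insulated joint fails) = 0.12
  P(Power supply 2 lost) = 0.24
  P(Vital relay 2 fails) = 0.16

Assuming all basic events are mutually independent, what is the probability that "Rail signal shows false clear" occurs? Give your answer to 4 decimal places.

P(Detection branch down) [AND] = 0.09 × 0.20 × 0.39 = 0.007020
P(Vital path down) [AND] = 0.007020 × 0.38 × 0.09 = 0.000240
P(Power stage unavailable) [AND] = 0.000240 × 0.28 × 0.41 = 0.000028
P(Interlocking logic down) [AND] = 0.15 × 0.12 × 0.24 = 0.004320
P(Track circuit inoperative) [OR] = 1 − (1−0.27) × (1−0.004320) = 0.273154
P(Signal drive fails) [OR] = 1 − (1−0.000028) × (1−0.273154) = 0.273174
P(Rail signal shows false clear) [AND] = 0.273174 × 0.16 = 0.043708
Rounded to 4 decimal places: P(Rail signal shows false clear) ≈ 0.0437.

0.0437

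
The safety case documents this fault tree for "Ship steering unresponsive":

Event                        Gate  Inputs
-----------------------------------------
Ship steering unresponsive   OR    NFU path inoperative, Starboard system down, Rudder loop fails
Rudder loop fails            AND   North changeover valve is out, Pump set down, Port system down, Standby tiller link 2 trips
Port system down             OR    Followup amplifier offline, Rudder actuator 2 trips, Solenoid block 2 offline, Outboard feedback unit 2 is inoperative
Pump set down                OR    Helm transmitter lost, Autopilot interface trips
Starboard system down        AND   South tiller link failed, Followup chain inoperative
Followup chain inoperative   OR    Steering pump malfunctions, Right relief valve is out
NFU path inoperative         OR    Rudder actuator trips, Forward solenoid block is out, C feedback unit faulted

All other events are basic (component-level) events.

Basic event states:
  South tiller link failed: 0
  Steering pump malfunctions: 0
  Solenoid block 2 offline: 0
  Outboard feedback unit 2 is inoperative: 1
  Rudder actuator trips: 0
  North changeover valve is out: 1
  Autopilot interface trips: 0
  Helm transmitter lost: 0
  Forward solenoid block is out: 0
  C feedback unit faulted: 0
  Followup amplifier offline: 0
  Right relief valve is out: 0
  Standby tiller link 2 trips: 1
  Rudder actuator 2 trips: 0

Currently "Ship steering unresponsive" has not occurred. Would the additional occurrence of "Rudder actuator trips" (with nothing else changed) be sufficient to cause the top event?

Counterfactual: set "Rudder actuator trips" to occurred.
NFU path inoperative [OR]: Rudder actuator trips=occurs, Forward solenoid block is out=not, C feedback unit faulted=not → at least one input occurs → occurs.
Followup chain inoperative [OR]: Steering pump malfunctions=not, Right relief valve is out=not → no input occurs → does not occur.
Starboard system down [AND]: South tiller link failed=not, Followup chain inoperative=not → not all inputs occur → does not occur.
Pump set down [OR]: Helm transmitter lost=not, Autopilot interface trips=not → no input occurs → does not occur.
Port system down [OR]: Followup amplifier offline=not, Rudder actuator 2 trips=not, Solenoid block 2 offline=not, Outboard feedback unit 2 is inoperative=occurs → at least one input occurs → occurs.
Rudder loop fails [AND]: North changeover valve is out=occurs, Pump set down=not, Port system down=occurs, Standby tiller link 2 trips=occurs → not all inputs occur → does not occur.
Ship steering unresponsive [OR]: NFU path inoperative=occurs, Starboard system down=not, Rudder loop fails=not → at least one input occurs → occurs.

Yes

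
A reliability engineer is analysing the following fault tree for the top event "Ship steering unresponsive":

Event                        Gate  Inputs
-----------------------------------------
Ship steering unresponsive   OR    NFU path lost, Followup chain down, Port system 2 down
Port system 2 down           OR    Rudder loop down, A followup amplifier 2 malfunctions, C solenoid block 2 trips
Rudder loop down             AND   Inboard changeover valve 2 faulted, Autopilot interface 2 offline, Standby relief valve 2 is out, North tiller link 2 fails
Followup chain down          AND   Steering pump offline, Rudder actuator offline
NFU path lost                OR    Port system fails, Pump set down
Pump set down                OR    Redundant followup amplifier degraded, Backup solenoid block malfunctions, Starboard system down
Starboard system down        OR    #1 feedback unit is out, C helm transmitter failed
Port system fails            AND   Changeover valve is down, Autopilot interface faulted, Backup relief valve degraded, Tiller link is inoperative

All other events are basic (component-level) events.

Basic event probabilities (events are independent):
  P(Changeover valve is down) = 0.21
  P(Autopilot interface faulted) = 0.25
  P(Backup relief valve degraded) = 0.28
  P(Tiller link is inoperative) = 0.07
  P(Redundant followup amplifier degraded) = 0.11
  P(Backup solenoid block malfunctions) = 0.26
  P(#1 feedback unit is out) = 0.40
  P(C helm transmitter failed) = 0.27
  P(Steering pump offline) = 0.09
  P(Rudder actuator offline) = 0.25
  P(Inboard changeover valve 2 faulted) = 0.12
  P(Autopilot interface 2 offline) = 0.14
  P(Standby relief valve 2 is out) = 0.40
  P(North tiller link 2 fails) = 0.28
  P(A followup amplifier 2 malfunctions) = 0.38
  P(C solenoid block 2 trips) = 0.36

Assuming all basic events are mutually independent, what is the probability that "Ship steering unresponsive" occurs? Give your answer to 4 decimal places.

0.8884

P(Port system fails) [AND] = 0.21 × 0.25 × 0.28 × 0.07 = 0.001029
P(Starboard system down) [OR] = 1 − (1−0.40) × (1−0.27) = 0.562000
P(Pump set down) [OR] = 1 − (1−0.11) × (1−0.26) × (1−0.562000) = 0.711533
P(NFU path lost) [OR] = 1 − (1−0.001029) × (1−0.711533) = 0.711830
P(Followup chain down) [AND] = 0.09 × 0.25 = 0.022500
P(Rudder loop down) [AND] = 0.12 × 0.14 × 0.40 × 0.28 = 0.001882
P(Port system 2 down) [OR] = 1 − (1−0.001882) × (1−0.38) × (1−0.36) = 0.603947
P(Ship steering unresponsive) [OR] = 1 − (1−0.711830) × (1−0.022500) × (1−0.603947) = 0.888437
Rounded to 4 decimal places: P(Ship steering unresponsive) ≈ 0.8884.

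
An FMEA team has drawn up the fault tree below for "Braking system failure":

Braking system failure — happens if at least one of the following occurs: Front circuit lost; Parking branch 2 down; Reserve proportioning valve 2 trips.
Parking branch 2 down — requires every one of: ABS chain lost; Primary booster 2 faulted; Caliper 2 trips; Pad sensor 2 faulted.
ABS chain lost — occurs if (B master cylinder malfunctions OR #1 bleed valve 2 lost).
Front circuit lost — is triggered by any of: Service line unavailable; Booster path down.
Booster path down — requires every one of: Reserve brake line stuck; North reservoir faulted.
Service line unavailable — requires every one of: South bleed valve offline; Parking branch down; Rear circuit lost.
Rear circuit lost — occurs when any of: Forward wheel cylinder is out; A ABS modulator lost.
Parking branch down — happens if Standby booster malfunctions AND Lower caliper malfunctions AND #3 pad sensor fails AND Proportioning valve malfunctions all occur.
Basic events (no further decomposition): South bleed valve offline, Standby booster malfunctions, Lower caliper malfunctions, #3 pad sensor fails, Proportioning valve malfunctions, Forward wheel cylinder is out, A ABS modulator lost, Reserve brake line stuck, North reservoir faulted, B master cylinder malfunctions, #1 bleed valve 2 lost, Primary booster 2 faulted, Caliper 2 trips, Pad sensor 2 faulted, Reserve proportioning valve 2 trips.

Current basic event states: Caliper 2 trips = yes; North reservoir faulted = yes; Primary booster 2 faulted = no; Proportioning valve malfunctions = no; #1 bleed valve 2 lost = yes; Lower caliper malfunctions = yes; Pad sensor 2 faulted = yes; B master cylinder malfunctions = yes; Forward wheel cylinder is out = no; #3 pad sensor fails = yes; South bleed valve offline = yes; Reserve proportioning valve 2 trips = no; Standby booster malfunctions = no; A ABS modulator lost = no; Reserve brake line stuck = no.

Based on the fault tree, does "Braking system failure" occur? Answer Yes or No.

Parking branch down [AND]: Standby booster malfunctions=not, Lower caliper malfunctions=occurs, #3 pad sensor fails=occurs, Proportioning valve malfunctions=not → not all inputs occur → does not occur.
Rear circuit lost [OR]: Forward wheel cylinder is out=not, A ABS modulator lost=not → no input occurs → does not occur.
Service line unavailable [AND]: South bleed valve offline=occurs, Parking branch down=not, Rear circuit lost=not → not all inputs occur → does not occur.
Booster path down [AND]: Reserve brake line stuck=not, North reservoir faulted=occurs → not all inputs occur → does not occur.
Front circuit lost [OR]: Service line unavailable=not, Booster path down=not → no input occurs → does not occur.
ABS chain lost [OR]: B master cylinder malfunctions=occurs, #1 bleed valve 2 lost=occurs → at least one input occurs → occurs.
Parking branch 2 down [AND]: ABS chain lost=occurs, Primary booster 2 faulted=not, Caliper 2 trips=occurs, Pad sensor 2 faulted=occurs → not all inputs occur → does not occur.
Braking system failure [OR]: Front circuit lost=not, Parking branch 2 down=not, Reserve proportioning valve 2 trips=not → no input occurs → does not occur.

No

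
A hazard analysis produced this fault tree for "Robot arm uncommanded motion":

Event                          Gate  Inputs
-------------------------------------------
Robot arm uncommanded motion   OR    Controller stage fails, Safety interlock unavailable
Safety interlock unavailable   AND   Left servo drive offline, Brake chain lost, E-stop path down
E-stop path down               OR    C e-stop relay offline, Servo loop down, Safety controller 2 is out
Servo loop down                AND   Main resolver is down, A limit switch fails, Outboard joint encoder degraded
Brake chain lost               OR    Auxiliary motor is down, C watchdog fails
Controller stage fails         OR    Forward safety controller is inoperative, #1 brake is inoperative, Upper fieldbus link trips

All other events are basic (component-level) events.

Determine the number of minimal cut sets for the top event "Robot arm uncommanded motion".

Controller stage fails [OR]: union of children's cut sets → 3 cut set(s).
Brake chain lost [OR]: union of children's cut sets → 2 cut set(s).
Servo loop down [AND]: one cut set from each child combined → 1 × 1 × 1 = 1 cut set(s).
E-stop path down [OR]: union of children's cut sets → 3 cut set(s).
Safety interlock unavailable [AND]: one cut set from each child combined → 1 × 2 × 3 = 6 cut set(s).
Robot arm uncommanded motion [OR]: union of children's cut sets → 9 cut set(s).
Minimal cut sets: {Forward safety controller is inoperative}; {#1 brake is inoperative}; {Upper fieldbus link trips}; {Auxiliary motor is down, C e-stop relay offline, Left servo drive offline}; {A limit switch fails, Auxiliary motor is down, Left servo drive offline, Main resolver is down, Outboard joint encoder degraded}; {Auxiliary motor is down, Left servo drive offline, Safety controller 2 is out}; {C e-stop relay offline, C watchdog fails, Left servo drive offline}; {A limit switch fails, C watchdog fails, Left servo drive offline, Main resolver is down, Outboard joint encoder degraded}; {C watchdog fails, Left servo drive offline, Safety controller 2 is out}.

9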